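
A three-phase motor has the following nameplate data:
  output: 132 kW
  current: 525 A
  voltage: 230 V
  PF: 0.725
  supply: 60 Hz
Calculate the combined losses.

P_in = √3·V·I·cosφ = 1.732×230×525×0.725 = 151626 W
P_out = 132000 W
Losses = P_in − P_out = 151626 − 132000 = 19626 W

19.6 kW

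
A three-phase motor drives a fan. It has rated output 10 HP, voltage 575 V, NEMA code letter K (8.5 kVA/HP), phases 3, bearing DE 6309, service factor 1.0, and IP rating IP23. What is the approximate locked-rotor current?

85.3 A

S_LR = 8.5 × 10 = 85 kVA
I_LR = S_LR/(√3·V_L) = 85000/(1.732×575) = 85.3 A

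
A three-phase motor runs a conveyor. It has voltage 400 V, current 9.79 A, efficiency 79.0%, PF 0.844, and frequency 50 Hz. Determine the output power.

P_in = √3·V·I·cosφ = 1.732 × 400 × 9.79 × 0.844 = 5724 W
P_out = η·P_in = 0.79 × 5724 = 4522 W

4.52 kW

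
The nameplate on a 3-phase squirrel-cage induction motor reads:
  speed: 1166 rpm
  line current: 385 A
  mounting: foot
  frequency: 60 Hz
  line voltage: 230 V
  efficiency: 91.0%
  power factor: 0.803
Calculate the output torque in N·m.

P_in = √3·V·I·cosφ = 1.732 × 230 × 385 × 0.803 = 123155 W
P_out = η·P_in = 0.91 × 123155 = 112071 W
n = 1166 rpm
ω = 2π×1166/60 = 122.1 rad/s
τ = P_out/ω = 112071/122.1 = 918 N·m

918 N·m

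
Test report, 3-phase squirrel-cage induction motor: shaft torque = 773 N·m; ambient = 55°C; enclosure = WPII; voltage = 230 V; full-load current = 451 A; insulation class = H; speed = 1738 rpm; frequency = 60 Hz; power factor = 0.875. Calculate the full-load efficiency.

ω = 2π × 1738/60 = 182 rad/s; P_out = τω = 773 × 182 = 140686 W
P_in = √3·V_L·I_L·cosφ = 1.732 × 230 × 451 × 0.875 = 157203 W
η = P_out / P_in = 140686 / 157203 = 0.895 = 89.5%

89.5 %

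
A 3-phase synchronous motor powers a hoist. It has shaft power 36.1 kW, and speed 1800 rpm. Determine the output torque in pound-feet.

ω = 2π × 1800/60 = 188.5 rad/s
τ = P/ω = 36100/188.5 = 191.5 N·m
In lb·ft: 191.5/1.356 = 141 lb·ft

141 lb·ft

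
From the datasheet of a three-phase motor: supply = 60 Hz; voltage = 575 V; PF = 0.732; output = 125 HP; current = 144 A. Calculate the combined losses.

11700 W

P_in = √3·V·I·cosφ = 1.732×575×144×0.732 = 104976 W
P_out = 125×746 = 93250 W
Losses = P_in − P_out = 104976 − 93250 = 11726 W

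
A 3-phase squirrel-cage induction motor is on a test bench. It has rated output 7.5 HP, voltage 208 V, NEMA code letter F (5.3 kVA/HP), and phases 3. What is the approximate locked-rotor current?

110 A

S_LR = 5.3 × 7.5 = 39.75 kVA
I_LR = S_LR/(√3·V_L) = 39750/(1.732×208) = 110 A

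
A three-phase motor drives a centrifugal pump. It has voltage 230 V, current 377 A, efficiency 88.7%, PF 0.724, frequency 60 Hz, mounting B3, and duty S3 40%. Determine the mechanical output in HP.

P_in = √3·V·I·cosφ = 1.732 × 230 × 377 × 0.724 = 108732 W
P_out = η·P_in = 0.887 × 108732 = 96445 W
= 96445/746 = 129 HP

129 HP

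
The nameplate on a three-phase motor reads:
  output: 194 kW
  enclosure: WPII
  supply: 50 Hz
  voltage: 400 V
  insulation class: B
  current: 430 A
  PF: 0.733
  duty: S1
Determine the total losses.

24400 W

P_in = √3·V·I·cosφ = 1.732×400×430×0.733 = 218364 W
P_out = 194000 W
Losses = P_in − P_out = 218364 − 194000 = 24364 W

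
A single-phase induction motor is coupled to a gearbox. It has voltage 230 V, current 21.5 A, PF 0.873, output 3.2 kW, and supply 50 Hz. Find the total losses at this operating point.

P_in = V·I·cosφ = 230×21.5×0.873 = 4317 W
P_out = 3200 W
Losses = P_in − P_out = 4317 − 3200 = 1117 W

1120 W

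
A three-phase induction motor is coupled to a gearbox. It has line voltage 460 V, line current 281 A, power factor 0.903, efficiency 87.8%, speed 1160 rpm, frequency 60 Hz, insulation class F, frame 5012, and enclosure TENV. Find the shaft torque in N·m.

P_in = √3·V·I·cosφ = 1.732 × 460 × 281 × 0.903 = 202162 W
P_out = η·P_in = 0.878 × 202162 = 177498 W
n = 1160 rpm
ω = 2π×1160/60 = 121.5 rad/s
τ = P_out/ω = 177498/121.5 = 1460 N·m

1460 N·m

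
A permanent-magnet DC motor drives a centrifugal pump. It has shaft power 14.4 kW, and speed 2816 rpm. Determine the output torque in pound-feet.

36 lb·ft

ω = 2π × 2816/60 = 294.9 rad/s
τ = P/ω = 14400/294.9 = 48.83 N·m
In lb·ft: 48.83/1.356 = 36 lb·ft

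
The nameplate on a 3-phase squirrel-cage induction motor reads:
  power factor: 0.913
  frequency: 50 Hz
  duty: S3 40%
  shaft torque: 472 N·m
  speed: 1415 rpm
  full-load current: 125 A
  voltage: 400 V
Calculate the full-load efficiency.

88.5 %

ω = 2π × 1415/60 = 148.2 rad/s; P_out = τω = 472 × 148.2 = 69950 W
P_in = √3·V_L·I_L·cosφ = 1.732 × 400 × 125 × 0.913 = 79066 W
η = P_out / P_in = 69950 / 79066 = 0.885 = 88.5%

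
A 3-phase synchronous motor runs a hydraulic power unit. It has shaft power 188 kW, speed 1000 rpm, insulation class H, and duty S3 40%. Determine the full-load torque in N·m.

ω = 2π × 1000/60 = 104.7 rad/s
τ = P/ω = 188000/104.7 = 1800 N·m

1800 N·m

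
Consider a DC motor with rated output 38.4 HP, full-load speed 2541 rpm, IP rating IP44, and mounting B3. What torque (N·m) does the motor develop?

P_out = 38.4 × 746 = 28646 W
ω = 2π × 2541/60 = 266.1 rad/s
τ = P_out/ω = 28646/266.1 = 108 N·m

108 N·m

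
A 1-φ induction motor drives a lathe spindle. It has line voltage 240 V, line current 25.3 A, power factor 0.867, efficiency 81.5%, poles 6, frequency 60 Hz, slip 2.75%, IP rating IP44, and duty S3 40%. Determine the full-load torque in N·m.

P_in = V·I·cosφ = 240 × 25.3 × 0.867 = 5264 W
P_out = η·P_in = 0.815 × 5264 = 4290 W
n_s = 120×60/6 = 1200 rpm; n = 1200×(1−0.0275) = 1167 rpm
ω = 2π×1167/60 = 122.2 rad/s
τ = P_out/ω = 4290/122.2 = 35.1 N·m

35.1 N·m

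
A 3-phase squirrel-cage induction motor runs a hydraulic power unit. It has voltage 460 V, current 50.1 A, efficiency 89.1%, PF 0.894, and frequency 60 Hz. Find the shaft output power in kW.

31.8 kW

P_in = √3·V·I·cosφ = 1.732 × 460 × 50.1 × 0.894 = 35685 W
P_out = η·P_in = 0.891 × 35685 = 31795 W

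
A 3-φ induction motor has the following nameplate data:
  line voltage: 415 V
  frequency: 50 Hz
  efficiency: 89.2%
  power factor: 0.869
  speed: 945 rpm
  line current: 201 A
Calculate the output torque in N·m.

1130 N·m

P_in = √3·V·I·cosφ = 1.732 × 415 × 201 × 0.869 = 125549 W
P_out = η·P_in = 0.892 × 125549 = 111990 W
n = 945 rpm
ω = 2π×945/60 = 98.96 rad/s
τ = P_out/ω = 111990/98.96 = 1130 N·m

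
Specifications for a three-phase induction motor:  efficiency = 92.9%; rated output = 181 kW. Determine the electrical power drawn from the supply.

P_out = 181000 W
P_in = P_out/η = 181000/0.929 = 194833 W = 195 kW

195 kW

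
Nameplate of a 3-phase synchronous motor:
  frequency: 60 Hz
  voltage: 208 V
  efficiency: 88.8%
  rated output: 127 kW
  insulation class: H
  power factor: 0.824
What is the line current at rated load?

482 A

P_out = 127 kW = 127000 W
P_in = P_out / η = 127000 / 0.888 = 143018 W
I_L = P_in / (√3·V_L·cosφ) = 143018 / (1.732 × 208 × 0.824) = 482 A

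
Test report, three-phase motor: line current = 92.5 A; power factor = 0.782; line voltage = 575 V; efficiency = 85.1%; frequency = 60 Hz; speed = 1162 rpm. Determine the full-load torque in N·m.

504 N·m

P_in = √3·V·I·cosφ = 1.732 × 575 × 92.5 × 0.782 = 72038 W
P_out = η·P_in = 0.851 × 72038 = 61304 W
n = 1162 rpm
ω = 2π×1162/60 = 121.7 rad/s
τ = P_out/ω = 61304/121.7 = 504 N·m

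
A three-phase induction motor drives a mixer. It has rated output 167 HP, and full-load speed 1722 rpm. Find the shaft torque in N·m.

691 N·m

P_out = 167 × 746 = 124582 W
ω = 2π × 1722/60 = 180.3 rad/s
τ = P_out/ω = 124582/180.3 = 691 N·m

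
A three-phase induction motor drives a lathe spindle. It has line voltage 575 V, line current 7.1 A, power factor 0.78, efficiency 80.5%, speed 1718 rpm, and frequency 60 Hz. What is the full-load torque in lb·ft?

P_in = √3·V·I·cosφ = 1.732 × 575 × 7.1 × 0.78 = 5515 W
P_out = η·P_in = 0.805 × 5515 = 4440 W
n = 1718 rpm
ω = 2π×1718/60 = 179.9 rad/s
τ = P_out/ω = 4440/179.9 = 24.68 N·m
In lb·ft: 24.68/1.356 = 18.2 lb·ft

18.2 lb·ft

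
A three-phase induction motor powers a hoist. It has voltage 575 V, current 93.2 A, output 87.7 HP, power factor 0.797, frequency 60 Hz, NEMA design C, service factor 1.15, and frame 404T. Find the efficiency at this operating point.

P_out = 87.7 × 746 = 65424 W
P_in = √3·V_L·I_L·cosφ = 1.732 × 575 × 93.2 × 0.797 = 73976 W
η = P_out / P_in = 65424 / 73976 = 0.884 = 88.4%

88.4 %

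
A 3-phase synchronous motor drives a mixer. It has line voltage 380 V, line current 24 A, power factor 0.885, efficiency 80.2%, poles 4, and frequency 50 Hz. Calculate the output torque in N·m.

P_in = √3·V·I·cosφ = 1.732 × 380 × 24 × 0.885 = 13979 W
P_out = η·P_in = 0.802 × 13979 = 11211 W
n = n_s = 120×50/4 = 1500 rpm (synchronous)
ω = 2π×1500/60 = 157.1 rad/s
τ = P_out/ω = 11211/157.1 = 71.4 N·m

71.4 N·m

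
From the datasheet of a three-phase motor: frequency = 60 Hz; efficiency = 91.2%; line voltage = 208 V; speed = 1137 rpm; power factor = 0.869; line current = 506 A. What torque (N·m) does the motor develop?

P_in = √3·V·I·cosφ = 1.732 × 208 × 506 × 0.869 = 158410 W
P_out = η·P_in = 0.912 × 158410 = 144470 W
n = 1137 rpm
ω = 2π×1137/60 = 119.1 rad/s
τ = P_out/ω = 144470/119.1 = 1210 N·m

1210 N·m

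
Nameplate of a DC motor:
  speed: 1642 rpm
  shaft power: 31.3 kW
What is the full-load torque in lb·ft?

134 lb·ft

ω = 2π × 1642/60 = 171.9 rad/s
τ = P/ω = 31300/171.9 = 182.1 N·m
In lb·ft: 182.1/1.356 = 134 lb·ft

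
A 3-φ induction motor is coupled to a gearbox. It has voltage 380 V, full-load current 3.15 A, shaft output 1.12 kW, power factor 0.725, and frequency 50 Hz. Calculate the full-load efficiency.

P_out = 1.12 kW = 1120 W
P_in = √3·V_L·I_L·cosφ = 1.732 × 380 × 3.15 × 0.725 = 1503 W
η = P_out / P_in = 1120 / 1503 = 0.745 = 74.5%

74.5 %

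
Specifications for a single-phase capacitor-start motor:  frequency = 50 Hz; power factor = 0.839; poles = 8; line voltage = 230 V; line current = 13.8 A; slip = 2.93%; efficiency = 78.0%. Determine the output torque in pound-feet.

20.1 lb·ft

P_in = V·I·cosφ = 230 × 13.8 × 0.839 = 2663 W
P_out = η·P_in = 0.78 × 2663 = 2077 W
n_s = 120×50/8 = 750 rpm; n = 750×(1−0.0293) = 728 rpm
ω = 2π×728/60 = 76.24 rad/s
τ = P_out/ω = 2077/76.24 = 27.24 N·m
In lb·ft: 27.24/1.356 = 20.1 lb·ft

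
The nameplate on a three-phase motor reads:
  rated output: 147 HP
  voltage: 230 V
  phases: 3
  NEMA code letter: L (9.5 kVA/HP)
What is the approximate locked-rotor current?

3510 A

S_LR = 9.5 × 147 = 1396.5 kVA
I_LR = S_LR/(√3·V_L) = 1396500/(1.732×230) = 3510 A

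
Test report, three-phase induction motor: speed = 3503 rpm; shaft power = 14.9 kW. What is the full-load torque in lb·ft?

30 lb·ft

ω = 2π × 3503/60 = 366.8 rad/s
τ = P/ω = 14900/366.8 = 40.62 N·m
In lb·ft: 40.62/1.356 = 30 lb·ft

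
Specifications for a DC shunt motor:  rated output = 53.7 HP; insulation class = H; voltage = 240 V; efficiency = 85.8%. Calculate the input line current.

195 A

P_out = 53.7 × 746 = 40060 W
P_in = P_out / η = 40060 / 0.858 = 46690 W
I = P_in / V = 46690 / 240 = 195 A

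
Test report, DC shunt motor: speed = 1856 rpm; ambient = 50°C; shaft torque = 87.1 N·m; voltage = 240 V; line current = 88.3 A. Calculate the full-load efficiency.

79.9 %

ω = 2π × 1856/60 = 194.4 rad/s; P_out = τω = 87.1 × 194.4 = 16932 W
P_in = V·I = 240 × 88.3 = 21192 W
η = P_out / P_in = 16932 / 21192 = 0.799 = 79.9%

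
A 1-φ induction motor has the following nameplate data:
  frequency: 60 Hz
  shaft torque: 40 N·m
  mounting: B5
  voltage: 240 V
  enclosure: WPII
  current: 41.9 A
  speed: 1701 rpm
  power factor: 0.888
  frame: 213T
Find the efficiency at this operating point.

ω = 2π × 1701/60 = 178.1 rad/s; P_out = τω = 40 × 178.1 = 7124 W
P_in = V·I·cosφ = 240 × 41.9 × 0.888 = 8930 W
η = P_out / P_in = 7124 / 8930 = 0.798 = 79.8%

79.8 %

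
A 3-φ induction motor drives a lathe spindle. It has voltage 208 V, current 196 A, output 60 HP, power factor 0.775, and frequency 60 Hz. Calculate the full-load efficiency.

P_out = 60 × 746 = 44760 W
P_in = √3·V_L·I_L·cosφ = 1.732 × 208 × 196 × 0.775 = 54723 W
η = P_out / P_in = 44760 / 54723 = 0.818 = 81.8%

81.8 %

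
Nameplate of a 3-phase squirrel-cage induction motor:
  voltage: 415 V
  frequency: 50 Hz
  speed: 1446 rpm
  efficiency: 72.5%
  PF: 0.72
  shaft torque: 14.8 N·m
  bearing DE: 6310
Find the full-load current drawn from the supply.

5.97 A

ω = 2π×1446/60 = 151.4 rad/s; P_out = τω = 14.8 × 151.4 = 2241 W
P_in = P_out / η = 2241 / 0.725 = 3091 W
I_L = P_in / (√3·V_L·cosφ) = 3091 / (1.732 × 415 × 0.72) = 5.97 A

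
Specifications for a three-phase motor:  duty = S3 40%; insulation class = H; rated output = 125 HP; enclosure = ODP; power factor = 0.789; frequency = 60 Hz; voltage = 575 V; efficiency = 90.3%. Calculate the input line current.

131 A

P_out = 125 × 746 = 93250 W
P_in = P_out / η = 93250 / 0.903 = 103267 W
I_L = P_in / (√3·V_L·cosφ) = 103267 / (1.732 × 575 × 0.789) = 131 A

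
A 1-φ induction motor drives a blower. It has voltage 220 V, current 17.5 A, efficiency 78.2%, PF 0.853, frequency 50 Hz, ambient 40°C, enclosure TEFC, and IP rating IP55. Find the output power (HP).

3.44 HP

P_in = V·I·cosφ = 220 × 17.5 × 0.853 = 3284 W
P_out = η·P_in = 0.782 × 3284 = 2568 W
= 2568/746 = 3.44 HP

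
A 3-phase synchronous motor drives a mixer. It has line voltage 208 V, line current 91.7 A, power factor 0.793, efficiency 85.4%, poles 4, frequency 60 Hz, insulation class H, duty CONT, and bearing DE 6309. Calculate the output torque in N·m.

119 N·m

P_in = √3·V·I·cosφ = 1.732 × 208 × 91.7 × 0.793 = 26197 W
P_out = η·P_in = 0.854 × 26197 = 22372 W
n = n_s = 120×60/4 = 1800 rpm (synchronous)
ω = 2π×1800/60 = 188.5 rad/s
τ = P_out/ω = 22372/188.5 = 119 N·m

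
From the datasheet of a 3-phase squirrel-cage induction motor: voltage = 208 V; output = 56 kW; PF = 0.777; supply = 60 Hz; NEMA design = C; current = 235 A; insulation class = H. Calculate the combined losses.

P_in = √3·V·I·cosφ = 1.732×208×235×0.777 = 65781 W
P_out = 56000 W
Losses = P_in − P_out = 65781 − 56000 = 9781 W

9.78 kW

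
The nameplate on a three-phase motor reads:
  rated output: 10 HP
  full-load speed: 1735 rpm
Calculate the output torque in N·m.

P_out = 10 × 746 = 7460 W
ω = 2π × 1735/60 = 181.7 rad/s
τ = P_out/ω = 7460/181.7 = 41.1 N·m

41.1 N·m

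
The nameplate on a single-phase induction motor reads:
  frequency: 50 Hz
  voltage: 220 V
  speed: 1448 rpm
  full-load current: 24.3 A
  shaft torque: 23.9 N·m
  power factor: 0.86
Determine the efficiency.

78.8 %

ω = 2π × 1448/60 = 151.6 rad/s; P_out = τω = 23.9 × 151.6 = 3623 W
P_in = V·I·cosφ = 220 × 24.3 × 0.86 = 4598 W
η = P_out / P_in = 3623 / 4598 = 0.788 = 78.8%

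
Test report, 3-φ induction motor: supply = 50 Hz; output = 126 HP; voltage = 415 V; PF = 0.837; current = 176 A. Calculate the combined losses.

P_in = √3·V·I·cosφ = 1.732×415×176×0.837 = 105885 W
P_out = 126×746 = 93996 W
Losses = P_in − P_out = 105885 − 93996 = 11889 W

11.9 kW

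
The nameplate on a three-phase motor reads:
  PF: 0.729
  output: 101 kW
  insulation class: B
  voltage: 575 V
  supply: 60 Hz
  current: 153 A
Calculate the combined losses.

P_in = √3·V·I·cosφ = 1.732×575×153×0.729 = 111080 W
P_out = 101000 W
Losses = P_in − P_out = 111080 − 101000 = 10080 W

10.1 kW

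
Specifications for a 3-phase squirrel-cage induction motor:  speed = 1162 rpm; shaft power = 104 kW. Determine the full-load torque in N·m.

855 N·m

ω = 2π × 1162/60 = 121.7 rad/s
τ = P/ω = 104000/121.7 = 855 N·m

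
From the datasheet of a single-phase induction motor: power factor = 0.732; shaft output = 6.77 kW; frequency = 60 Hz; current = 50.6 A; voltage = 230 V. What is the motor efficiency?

79.5 %

P_out = 6.77 kW = 6770 W
P_in = V·I·cosφ = 230 × 50.6 × 0.732 = 8519 W
η = P_out / P_in = 6770 / 8519 = 0.795 = 79.5%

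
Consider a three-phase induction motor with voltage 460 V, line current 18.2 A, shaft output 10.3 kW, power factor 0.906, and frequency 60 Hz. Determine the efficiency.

P_out = 10.3 kW = 10300 W
P_in = √3·V_L·I_L·cosφ = 1.732 × 460 × 18.2 × 0.906 = 13137 W
η = P_out / P_in = 10300 / 13137 = 0.784 = 78.4%

78.4 %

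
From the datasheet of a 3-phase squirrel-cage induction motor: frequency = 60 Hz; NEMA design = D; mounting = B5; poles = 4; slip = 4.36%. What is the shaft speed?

1722 rpm

n_s = 120f/p = 120×60/4 = 1800 rpm
n = n_s(1 − s) = 1800 × (1 − 0.0436) = 1722 rpm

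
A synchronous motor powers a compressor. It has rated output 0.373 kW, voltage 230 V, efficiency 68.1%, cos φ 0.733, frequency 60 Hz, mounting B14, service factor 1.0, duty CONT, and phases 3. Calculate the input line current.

1.88 A

P_out = 0.373 kW = 373 W
P_in = P_out / η = 373 / 0.681 = 548 W
I_L = P_in / (√3·V_L·cosφ) = 548 / (1.732 × 230 × 0.733) = 1.88 A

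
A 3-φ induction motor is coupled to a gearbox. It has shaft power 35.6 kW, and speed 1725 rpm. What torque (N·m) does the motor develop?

ω = 2π × 1725/60 = 180.6 rad/s
τ = P/ω = 35600/180.6 = 197 N·m

197 N·m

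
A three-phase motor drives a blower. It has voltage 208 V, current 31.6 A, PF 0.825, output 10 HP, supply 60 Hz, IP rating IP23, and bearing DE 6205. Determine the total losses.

1.93 kW

P_in = √3·V·I·cosφ = 1.732×208×31.6×0.825 = 9392 W
P_out = 10×746 = 7460 W
Losses = P_in − P_out = 9392 − 7460 = 1932 W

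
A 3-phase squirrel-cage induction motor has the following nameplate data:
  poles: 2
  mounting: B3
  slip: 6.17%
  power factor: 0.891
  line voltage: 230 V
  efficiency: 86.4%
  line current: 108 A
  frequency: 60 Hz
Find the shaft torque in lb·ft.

P_in = √3·V·I·cosφ = 1.732 × 230 × 108 × 0.891 = 38333 W
P_out = η·P_in = 0.864 × 38333 = 33120 W
n_s = 120×60/2 = 3600 rpm; n = 3600×(1−0.0617) = 3378 rpm
ω = 2π×3378/60 = 353.7 rad/s
τ = P_out/ω = 33120/353.7 = 93.64 N·m
In lb·ft: 93.64/1.356 = 69.1 lb·ft

69.1 lb·ft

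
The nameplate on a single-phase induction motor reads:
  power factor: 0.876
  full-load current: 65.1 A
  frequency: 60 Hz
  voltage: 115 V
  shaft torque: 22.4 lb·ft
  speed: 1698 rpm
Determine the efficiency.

τ = 22.4 lb·ft × 1.356 = 30.37 N·m
ω = 2π × 1698/60 = 177.8 rad/s; P_out = τω = 30.37 × 177.8 = 5400 W
P_in = V·I·cosφ = 115 × 65.1 × 0.876 = 6558 W
η = P_out / P_in = 5400 / 6558 = 0.823 = 82.3%

82.3 %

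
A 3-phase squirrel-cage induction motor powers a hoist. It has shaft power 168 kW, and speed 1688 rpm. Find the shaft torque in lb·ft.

ω = 2π × 1688/60 = 176.8 rad/s
τ = P/ω = 168000/176.8 = 950.2 N·m
In lb·ft: 950.2/1.356 = 701 lb·ft

701 lb·ft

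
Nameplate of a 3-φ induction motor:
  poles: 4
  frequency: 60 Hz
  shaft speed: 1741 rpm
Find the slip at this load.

3.28 %

n_s = 120f/p = 120×60/4 = 1800 rpm
s = (n_s − n)/n_s = (1800 − 1741)/1800 = 0.0328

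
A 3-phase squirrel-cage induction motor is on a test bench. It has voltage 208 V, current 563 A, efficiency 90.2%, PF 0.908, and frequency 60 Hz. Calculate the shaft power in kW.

P_in = √3·V·I·cosφ = 1.732 × 208 × 563 × 0.908 = 184164 W
P_out = η·P_in = 0.902 × 184164 = 166116 W

166 kW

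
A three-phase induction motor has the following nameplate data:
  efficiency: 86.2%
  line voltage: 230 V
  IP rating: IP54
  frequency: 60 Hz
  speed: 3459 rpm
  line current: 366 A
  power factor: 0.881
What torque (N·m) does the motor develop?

P_in = √3·V·I·cosφ = 1.732 × 230 × 366 × 0.881 = 128450 W
P_out = η·P_in = 0.862 × 128450 = 110724 W
n = 3459 rpm
ω = 2π×3459/60 = 362.2 rad/s
τ = P_out/ω = 110724/362.2 = 306 N·m

306 N·m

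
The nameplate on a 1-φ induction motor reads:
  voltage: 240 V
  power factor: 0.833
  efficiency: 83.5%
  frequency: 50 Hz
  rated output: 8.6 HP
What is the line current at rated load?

P_out = 8.6 × 746 = 6416 W
P_in = P_out / η = 6416 / 0.835 = 7684 W
I = P_in / (V·cosφ) = 7684 / (240 × 0.833) = 38.4 A

38.4 A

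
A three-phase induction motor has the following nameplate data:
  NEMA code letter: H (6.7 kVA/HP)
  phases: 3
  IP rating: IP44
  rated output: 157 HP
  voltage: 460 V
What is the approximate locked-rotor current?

S_LR = 6.7 × 157 = 1051.9 kVA
I_LR = S_LR/(√3·V_L) = 1051900/(1.732×460) = 1320 A

1320 A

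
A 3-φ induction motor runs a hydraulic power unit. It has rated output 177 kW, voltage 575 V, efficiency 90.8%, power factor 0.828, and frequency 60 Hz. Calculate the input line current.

236 A

P_out = 177 kW = 177000 W
P_in = P_out / η = 177000 / 0.908 = 194934 W
I_L = P_in / (√3·V_L·cosφ) = 194934 / (1.732 × 575 × 0.828) = 236 A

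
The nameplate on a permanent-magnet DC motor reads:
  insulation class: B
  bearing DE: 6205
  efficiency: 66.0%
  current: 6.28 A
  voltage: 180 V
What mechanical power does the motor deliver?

0.746 kW

P_in = V·I = 180 × 6.28 = 1130 W
P_out = η·P_in = 0.66 × 1130 = 746 W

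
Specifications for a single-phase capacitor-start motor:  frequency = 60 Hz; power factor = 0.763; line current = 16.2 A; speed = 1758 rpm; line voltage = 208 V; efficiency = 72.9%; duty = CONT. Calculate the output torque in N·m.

10.2 N·m

P_in = V·I·cosφ = 208 × 16.2 × 0.763 = 2571 W
P_out = η·P_in = 0.729 × 2571 = 1874 W
n = 1758 rpm
ω = 2π×1758/60 = 184.1 rad/s
τ = P_out/ω = 1874/184.1 = 10.2 N·m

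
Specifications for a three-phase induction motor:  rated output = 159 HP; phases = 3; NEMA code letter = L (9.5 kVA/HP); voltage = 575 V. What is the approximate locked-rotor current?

S_LR = 9.5 × 159 = 1510.5 kVA
I_LR = S_LR/(√3·V_L) = 1510500/(1.732×575) = 1520 A

1520 A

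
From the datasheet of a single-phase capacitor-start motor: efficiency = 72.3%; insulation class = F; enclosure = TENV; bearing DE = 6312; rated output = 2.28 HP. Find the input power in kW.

2.35 kW

P_out = 2.28 × 746 = 1701 W
P_in = P_out/η = 1701/0.723 = 2353 W = 2.35 kW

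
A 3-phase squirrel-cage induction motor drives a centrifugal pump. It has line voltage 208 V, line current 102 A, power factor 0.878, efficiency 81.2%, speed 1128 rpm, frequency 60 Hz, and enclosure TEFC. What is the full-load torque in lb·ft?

164 lb·ft

P_in = √3·V·I·cosφ = 1.732 × 208 × 102 × 0.878 = 32263 W
P_out = η·P_in = 0.812 × 32263 = 26198 W
n = 1128 rpm
ω = 2π×1128/60 = 118.1 rad/s
τ = P_out/ω = 26198/118.1 = 221.8 N·m
In lb·ft: 221.8/1.356 = 164 lb·ft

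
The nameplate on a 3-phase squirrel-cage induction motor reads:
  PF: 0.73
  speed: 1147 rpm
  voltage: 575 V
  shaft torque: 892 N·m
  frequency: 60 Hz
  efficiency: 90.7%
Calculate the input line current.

162 A

ω = 2π×1147/60 = 120.1 rad/s; P_out = τω = 892 × 120.1 = 107129 W
P_in = P_out / η = 107129 / 0.907 = 118114 W
I_L = P_in / (√3·V_L·cosφ) = 118114 / (1.732 × 575 × 0.73) = 162 A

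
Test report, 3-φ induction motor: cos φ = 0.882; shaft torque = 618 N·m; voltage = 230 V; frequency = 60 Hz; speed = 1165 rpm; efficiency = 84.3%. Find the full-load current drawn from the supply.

255 A

ω = 2π×1165/60 = 122 rad/s; P_out = τω = 618 × 122 = 75396 W
P_in = P_out / η = 75396 / 0.843 = 89438 W
I_L = P_in / (√3·V_L·cosφ) = 89438 / (1.732 × 230 × 0.882) = 255 A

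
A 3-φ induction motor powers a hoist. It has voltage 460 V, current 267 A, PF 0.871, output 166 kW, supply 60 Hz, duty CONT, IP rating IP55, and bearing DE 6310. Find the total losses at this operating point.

P_in = √3·V·I·cosφ = 1.732×460×267×0.871 = 185283 W
P_out = 166000 W
Losses = P_in − P_out = 185283 − 166000 = 19283 W

19.3 kW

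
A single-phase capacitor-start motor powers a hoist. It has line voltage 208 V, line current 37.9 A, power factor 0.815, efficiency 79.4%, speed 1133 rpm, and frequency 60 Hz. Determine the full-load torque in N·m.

43 N·m

P_in = V·I·cosφ = 208 × 37.9 × 0.815 = 6425 W
P_out = η·P_in = 0.794 × 6425 = 5101 W
n = 1133 rpm
ω = 2π×1133/60 = 118.6 rad/s
τ = P_out/ω = 5101/118.6 = 43 N·m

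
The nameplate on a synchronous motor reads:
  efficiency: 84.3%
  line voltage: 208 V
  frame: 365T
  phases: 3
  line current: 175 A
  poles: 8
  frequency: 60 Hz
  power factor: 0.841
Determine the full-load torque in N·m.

474 N·m

P_in = √3·V·I·cosφ = 1.732 × 208 × 175 × 0.841 = 53021 W
P_out = η·P_in = 0.843 × 53021 = 44697 W
n = n_s = 120×60/8 = 900 rpm (synchronous)
ω = 2π×900/60 = 94.25 rad/s
τ = P_out/ω = 44697/94.25 = 474 N·m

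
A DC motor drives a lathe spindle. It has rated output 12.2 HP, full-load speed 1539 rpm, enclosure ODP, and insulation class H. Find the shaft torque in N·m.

56.5 N·m

P_out = 12.2 × 746 = 9101 W
ω = 2π × 1539/60 = 161.2 rad/s
τ = P_out/ω = 9101/161.2 = 56.5 N·m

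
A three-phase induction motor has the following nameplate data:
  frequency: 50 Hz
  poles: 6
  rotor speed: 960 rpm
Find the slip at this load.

4.00 %

n_s = 120f/p = 120×50/6 = 1000 rpm
s = (n_s − n)/n_s = (1000 − 960)/1000 = 0.0400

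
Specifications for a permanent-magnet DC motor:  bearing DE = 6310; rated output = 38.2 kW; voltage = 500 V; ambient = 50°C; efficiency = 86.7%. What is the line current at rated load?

P_out = 38.2 kW = 38200 W
P_in = P_out / η = 38200 / 0.867 = 44060 W
I = P_in / V = 44060 / 500 = 88.1 A

88.1 A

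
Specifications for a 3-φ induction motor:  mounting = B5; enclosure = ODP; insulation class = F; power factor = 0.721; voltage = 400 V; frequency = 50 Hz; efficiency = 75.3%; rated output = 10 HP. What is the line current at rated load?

19.8 A

P_out = 10 × 746 = 7460 W
P_in = P_out / η = 7460 / 0.753 = 9907 W
I_L = P_in / (√3·V_L·cosφ) = 9907 / (1.732 × 400 × 0.721) = 19.8 A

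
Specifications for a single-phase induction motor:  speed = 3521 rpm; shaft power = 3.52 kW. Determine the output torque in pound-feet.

ω = 2π × 3521/60 = 368.7 rad/s
τ = P/ω = 3520/368.7 = 9.547 N·m
In lb·ft: 9.547/1.356 = 7.04 lb·ft

7.04 lb·ft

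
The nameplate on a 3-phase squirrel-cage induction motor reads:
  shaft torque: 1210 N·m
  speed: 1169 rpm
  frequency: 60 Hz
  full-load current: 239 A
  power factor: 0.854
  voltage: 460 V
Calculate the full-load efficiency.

91.1 %

ω = 2π × 1169/60 = 122.4 rad/s; P_out = τω = 1210 × 122.4 = 148104 W
P_in = √3·V_L·I_L·cosφ = 1.732 × 460 × 239 × 0.854 = 162615 W
η = P_out / P_in = 148104 / 162615 = 0.911 = 91.1%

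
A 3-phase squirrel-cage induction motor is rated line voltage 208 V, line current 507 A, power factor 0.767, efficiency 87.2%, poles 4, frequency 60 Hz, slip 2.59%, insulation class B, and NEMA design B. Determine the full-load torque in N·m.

P_in = √3·V·I·cosφ = 1.732 × 208 × 507 × 0.767 = 140092 W
P_out = η·P_in = 0.872 × 140092 = 122160 W
n_s = 120×60/4 = 1800 rpm; n = 1800×(1−0.0259) = 1753 rpm
ω = 2π×1753/60 = 183.6 rad/s
τ = P_out/ω = 122160/183.6 = 665 N·m

665 N·m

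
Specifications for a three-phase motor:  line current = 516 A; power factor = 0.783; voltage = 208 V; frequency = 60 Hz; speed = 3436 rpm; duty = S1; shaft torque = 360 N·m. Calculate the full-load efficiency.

89.0 %

ω = 2π × 3436/60 = 359.8 rad/s; P_out = τω = 360 × 359.8 = 129528 W
P_in = √3·V_L·I_L·cosφ = 1.732 × 208 × 516 × 0.783 = 145554 W
η = P_out / P_in = 129528 / 145554 = 0.890 = 89.0%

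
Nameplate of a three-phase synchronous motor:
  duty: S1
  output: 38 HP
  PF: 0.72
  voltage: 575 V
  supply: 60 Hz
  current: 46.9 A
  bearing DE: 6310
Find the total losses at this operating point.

P_in = √3·V·I·cosφ = 1.732×575×46.9×0.72 = 33630 W
P_out = 38×746 = 28348 W
Losses = P_in − P_out = 33630 − 28348 = 5282 W

5280 W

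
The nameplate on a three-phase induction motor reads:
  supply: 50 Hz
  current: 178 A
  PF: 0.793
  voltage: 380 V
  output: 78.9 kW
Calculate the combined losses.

P_in = √3·V·I·cosφ = 1.732×380×178×0.793 = 92902 W
P_out = 78900 W
Losses = P_in − P_out = 92902 − 78900 = 14002 W

14000 W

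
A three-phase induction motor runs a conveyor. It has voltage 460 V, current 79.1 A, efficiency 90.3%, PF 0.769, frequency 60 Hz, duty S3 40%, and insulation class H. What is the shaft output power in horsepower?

P_in = √3·V·I·cosφ = 1.732 × 460 × 79.1 × 0.769 = 48463 W
P_out = η·P_in = 0.903 × 48463 = 43762 W
= 43762/746 = 58.7 HP

58.7 HP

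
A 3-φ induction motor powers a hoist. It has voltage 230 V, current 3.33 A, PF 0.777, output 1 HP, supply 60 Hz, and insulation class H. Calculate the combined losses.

285 W

P_in = √3·V·I·cosφ = 1.732×230×3.33×0.777 = 1031 W
P_out = 1×746 = 746 W
Losses = P_in − P_out = 1031 − 746 = 285 W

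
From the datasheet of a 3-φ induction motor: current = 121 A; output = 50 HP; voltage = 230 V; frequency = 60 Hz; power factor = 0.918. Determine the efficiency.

P_out = 50 × 746 = 37300 W
P_in = √3·V_L·I_L·cosφ = 1.732 × 230 × 121 × 0.918 = 44249 W
η = P_out / P_in = 37300 / 44249 = 0.843 = 84.3%

84.3 %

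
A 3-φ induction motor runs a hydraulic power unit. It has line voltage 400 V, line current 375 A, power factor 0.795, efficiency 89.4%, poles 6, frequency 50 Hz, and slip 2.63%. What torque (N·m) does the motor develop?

1810 N·m

P_in = √3·V·I·cosφ = 1.732 × 400 × 375 × 0.795 = 206541 W
P_out = η·P_in = 0.894 × 206541 = 184648 W
n_s = 120×50/6 = 1000 rpm; n = 1000×(1−0.0263) = 974 rpm
ω = 2π×974/60 = 102 rad/s
τ = P_out/ω = 184648/102 = 1810 N·m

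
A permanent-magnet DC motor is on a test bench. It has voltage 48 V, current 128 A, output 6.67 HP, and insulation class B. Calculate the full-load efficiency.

P_out = 6.67 × 746 = 4976 W
P_in = V·I = 48 × 128 = 6144 W
η = P_out / P_in = 4976 / 6144 = 0.810 = 81.0%

81.0 %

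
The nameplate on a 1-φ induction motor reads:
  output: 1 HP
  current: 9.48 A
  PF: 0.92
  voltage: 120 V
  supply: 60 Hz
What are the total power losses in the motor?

301 W

P_in = V·I·cosφ = 120×9.48×0.92 = 1047 W
P_out = 1×746 = 746 W
Losses = P_in − P_out = 1047 − 746 = 301 W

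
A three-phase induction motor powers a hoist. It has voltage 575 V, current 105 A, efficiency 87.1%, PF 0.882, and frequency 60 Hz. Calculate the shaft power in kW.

P_in = √3·V·I·cosφ = 1.732 × 575 × 105 × 0.882 = 92230 W
P_out = η·P_in = 0.871 × 92230 = 80332 W

80.3 kW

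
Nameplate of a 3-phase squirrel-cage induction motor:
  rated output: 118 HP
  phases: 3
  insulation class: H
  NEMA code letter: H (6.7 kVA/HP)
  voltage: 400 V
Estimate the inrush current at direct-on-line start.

S_LR = 6.7 × 118 = 790.6 kVA
I_LR = S_LR/(√3·V_L) = 790600/(1.732×400) = 1140 A

1140 A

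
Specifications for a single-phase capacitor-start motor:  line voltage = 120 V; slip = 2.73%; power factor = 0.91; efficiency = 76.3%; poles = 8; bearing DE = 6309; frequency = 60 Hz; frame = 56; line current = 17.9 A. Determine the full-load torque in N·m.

P_in = V·I·cosφ = 120 × 17.9 × 0.91 = 1955 W
P_out = η·P_in = 0.763 × 1955 = 1492 W
n_s = 120×60/8 = 900 rpm; n = 900×(1−0.0273) = 875 rpm
ω = 2π×875/60 = 91.63 rad/s
τ = P_out/ω = 1492/91.63 = 16.3 N·m

16.3 N·m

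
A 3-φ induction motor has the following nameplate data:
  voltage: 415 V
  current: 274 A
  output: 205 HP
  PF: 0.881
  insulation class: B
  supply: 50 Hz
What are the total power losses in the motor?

20.6 kW

P_in = √3·V·I·cosφ = 1.732×415×274×0.881 = 173509 W
P_out = 205×746 = 152930 W
Losses = P_in − P_out = 173509 − 152930 = 20579 W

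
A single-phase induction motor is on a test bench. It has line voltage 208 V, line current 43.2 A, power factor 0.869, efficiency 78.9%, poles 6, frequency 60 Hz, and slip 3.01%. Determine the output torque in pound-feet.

P_in = V·I·cosφ = 208 × 43.2 × 0.869 = 7808 W
P_out = η·P_in = 0.789 × 7808 = 6161 W
n_s = 120×60/6 = 1200 rpm; n = 1200×(1−0.0301) = 1164 rpm
ω = 2π×1164/60 = 121.9 rad/s
τ = P_out/ω = 6161/121.9 = 50.54 N·m
In lb·ft: 50.54/1.356 = 37.3 lb·ft

37.3 lb·ft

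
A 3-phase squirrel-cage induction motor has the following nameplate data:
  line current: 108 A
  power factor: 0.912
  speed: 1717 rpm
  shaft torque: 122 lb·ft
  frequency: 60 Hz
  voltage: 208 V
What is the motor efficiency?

τ = 122 lb·ft × 1.356 = 165.4 N·m
ω = 2π × 1717/60 = 179.8 rad/s; P_out = τω = 165.4 × 179.8 = 29739 W
P_in = √3·V_L·I_L·cosφ = 1.732 × 208 × 108 × 0.912 = 35484 W
η = P_out / P_in = 29739 / 35484 = 0.838 = 83.8%

83.8 %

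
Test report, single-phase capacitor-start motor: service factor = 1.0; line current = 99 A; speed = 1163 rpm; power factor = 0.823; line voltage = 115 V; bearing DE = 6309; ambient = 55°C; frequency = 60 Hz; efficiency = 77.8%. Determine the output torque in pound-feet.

44.1 lb·ft

P_in = V·I·cosφ = 115 × 99 × 0.823 = 9370 W
P_out = η·P_in = 0.778 × 9370 = 7290 W
n = 1163 rpm
ω = 2π×1163/60 = 121.8 rad/s
τ = P_out/ω = 7290/121.8 = 59.85 N·m
In lb·ft: 59.85/1.356 = 44.1 lb·ft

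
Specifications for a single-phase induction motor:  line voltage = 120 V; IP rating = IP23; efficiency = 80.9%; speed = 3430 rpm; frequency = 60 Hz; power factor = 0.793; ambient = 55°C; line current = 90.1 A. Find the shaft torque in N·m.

19.3 N·m

P_in = V·I·cosφ = 120 × 90.1 × 0.793 = 8574 W
P_out = η·P_in = 0.809 × 8574 = 6936 W
n = 3430 rpm
ω = 2π×3430/60 = 359.2 rad/s
τ = P_out/ω = 6936/359.2 = 19.3 N·m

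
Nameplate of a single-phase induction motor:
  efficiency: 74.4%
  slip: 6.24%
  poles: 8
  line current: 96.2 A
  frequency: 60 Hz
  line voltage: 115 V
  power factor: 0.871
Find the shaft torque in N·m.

81.1 N·m

P_in = V·I·cosφ = 115 × 96.2 × 0.871 = 9636 W
P_out = η·P_in = 0.744 × 9636 = 7169 W
n_s = 120×60/8 = 900 rpm; n = 900×(1−0.0624) = 844 rpm
ω = 2π×844/60 = 88.38 rad/s
τ = P_out/ω = 7169/88.38 = 81.1 N·m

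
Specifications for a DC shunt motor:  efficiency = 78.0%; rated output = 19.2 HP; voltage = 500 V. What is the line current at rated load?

36.7 A

P_out = 19.2 × 746 = 14323 W
P_in = P_out / η = 14323 / 0.780 = 18363 W
I = P_in / V = 18363 / 500 = 36.7 A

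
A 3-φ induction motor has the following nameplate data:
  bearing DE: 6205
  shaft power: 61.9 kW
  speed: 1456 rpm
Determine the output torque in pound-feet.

299 lb·ft

ω = 2π × 1456/60 = 152.5 rad/s
τ = P/ω = 61900/152.5 = 405.9 N·m
In lb·ft: 405.9/1.356 = 299 lb·ft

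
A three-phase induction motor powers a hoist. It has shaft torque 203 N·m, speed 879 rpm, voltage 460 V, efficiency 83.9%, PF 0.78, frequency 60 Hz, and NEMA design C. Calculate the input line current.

ω = 2π×879/60 = 92.05 rad/s; P_out = τω = 203 × 92.05 = 18686 W
P_in = P_out / η = 18686 / 0.839 = 22272 W
I_L = P_in / (√3·V_L·cosφ) = 22272 / (1.732 × 460 × 0.78) = 35.8 A

35.8 A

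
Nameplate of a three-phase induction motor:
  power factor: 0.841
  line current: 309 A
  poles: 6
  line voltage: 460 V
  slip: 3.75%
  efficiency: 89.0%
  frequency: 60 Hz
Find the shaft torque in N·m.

1520 N·m

P_in = √3·V·I·cosφ = 1.732 × 460 × 309 × 0.841 = 207043 W
P_out = η·P_in = 0.89 × 207043 = 184268 W
n_s = 120×60/6 = 1200 rpm; n = 1200×(1−0.0375) = 1155 rpm
ω = 2π×1155/60 = 121 rad/s
τ = P_out/ω = 184268/121 = 1520 N·m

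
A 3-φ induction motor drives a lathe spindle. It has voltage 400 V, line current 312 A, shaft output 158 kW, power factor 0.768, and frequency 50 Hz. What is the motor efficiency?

95.2 %

P_out = 158 kW = 158000 W
P_in = √3·V_L·I_L·cosφ = 1.732 × 400 × 312 × 0.768 = 166006 W
η = P_out / P_in = 158000 / 166006 = 0.952 = 95.2%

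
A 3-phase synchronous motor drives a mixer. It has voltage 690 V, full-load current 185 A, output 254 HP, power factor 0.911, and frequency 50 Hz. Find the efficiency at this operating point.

P_out = 254 × 746 = 189484 W
P_in = √3·V_L·I_L·cosφ = 1.732 × 690 × 185 × 0.911 = 201413 W
η = P_out / P_in = 189484 / 201413 = 0.941 = 94.1%

94.1 %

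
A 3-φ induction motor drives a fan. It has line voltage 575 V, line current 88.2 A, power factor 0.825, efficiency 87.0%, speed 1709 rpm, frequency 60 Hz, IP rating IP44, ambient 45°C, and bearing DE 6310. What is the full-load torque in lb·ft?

260 lb·ft

P_in = √3·V·I·cosφ = 1.732 × 575 × 88.2 × 0.825 = 72467 W
P_out = η·P_in = 0.87 × 72467 = 63046 W
n = 1709 rpm
ω = 2π×1709/60 = 179 rad/s
τ = P_out/ω = 63046/179 = 352.2 N·m
In lb·ft: 352.2/1.356 = 260 lb·ft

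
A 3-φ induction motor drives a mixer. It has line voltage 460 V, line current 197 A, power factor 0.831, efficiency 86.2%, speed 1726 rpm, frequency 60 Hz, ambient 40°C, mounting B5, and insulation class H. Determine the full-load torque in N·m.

P_in = √3·V·I·cosφ = 1.732 × 460 × 197 × 0.831 = 130429 W
P_out = η·P_in = 0.862 × 130429 = 112430 W
n = 1726 rpm
ω = 2π×1726/60 = 180.7 rad/s
τ = P_out/ω = 112430/180.7 = 622 N·m

622 N·m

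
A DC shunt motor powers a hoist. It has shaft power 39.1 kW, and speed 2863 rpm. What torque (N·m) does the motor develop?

ω = 2π × 2863/60 = 299.8 rad/s
τ = P/ω = 39100/299.8 = 130 N·m

130 N·m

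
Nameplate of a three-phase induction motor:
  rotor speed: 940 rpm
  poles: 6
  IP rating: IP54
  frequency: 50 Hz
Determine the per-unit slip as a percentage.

n_s = 120f/p = 120×50/6 = 1000 rpm
s = (n_s − n)/n_s = (1000 − 940)/1000 = 0.0600

6.00 %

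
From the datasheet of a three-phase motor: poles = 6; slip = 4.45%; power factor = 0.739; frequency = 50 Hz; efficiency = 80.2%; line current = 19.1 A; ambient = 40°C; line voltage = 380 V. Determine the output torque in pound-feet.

P_in = √3·V·I·cosφ = 1.732 × 380 × 19.1 × 0.739 = 9290 W
P_out = η·P_in = 0.802 × 9290 = 7451 W
n_s = 120×50/6 = 1000 rpm; n = 1000×(1−0.0445) = 956 rpm
ω = 2π×956/60 = 100.1 rad/s
τ = P_out/ω = 7451/100.1 = 74.44 N·m
In lb·ft: 74.44/1.356 = 54.9 lb·ft

54.9 lb·ft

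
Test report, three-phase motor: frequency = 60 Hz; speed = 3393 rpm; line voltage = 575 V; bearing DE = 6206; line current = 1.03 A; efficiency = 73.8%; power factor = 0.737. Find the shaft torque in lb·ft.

1.16 lb·ft

P_in = √3·V·I·cosφ = 1.732 × 575 × 1.03 × 0.737 = 756 W
P_out = η·P_in = 0.738 × 756 = 558 W
n = 3393 rpm
ω = 2π×3393/60 = 355.3 rad/s
τ = P_out/ω = 558/355.3 = 1.571 N·m
In lb·ft: 1.571/1.356 = 1.16 lb·ft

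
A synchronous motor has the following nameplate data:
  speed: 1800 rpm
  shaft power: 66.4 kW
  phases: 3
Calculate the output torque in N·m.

352 N·m

ω = 2π × 1800/60 = 188.5 rad/s
τ = P/ω = 66400/188.5 = 352 N·m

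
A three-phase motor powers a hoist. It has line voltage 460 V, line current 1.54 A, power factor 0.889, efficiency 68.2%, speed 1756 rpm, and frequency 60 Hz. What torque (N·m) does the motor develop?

4.05 N·m

P_in = √3·V·I·cosφ = 1.732 × 460 × 1.54 × 0.889 = 1091 W
P_out = η·P_in = 0.682 × 1091 = 744 W
n = 1756 rpm
ω = 2π×1756/60 = 183.9 rad/s
τ = P_out/ω = 744/183.9 = 4.05 N·m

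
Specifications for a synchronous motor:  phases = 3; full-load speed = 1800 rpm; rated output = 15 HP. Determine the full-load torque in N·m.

59.4 N·m

P_out = 15 × 746 = 11190 W
ω = 2π × 1800/60 = 188.5 rad/s
τ = P_out/ω = 11190/188.5 = 59.4 N·m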